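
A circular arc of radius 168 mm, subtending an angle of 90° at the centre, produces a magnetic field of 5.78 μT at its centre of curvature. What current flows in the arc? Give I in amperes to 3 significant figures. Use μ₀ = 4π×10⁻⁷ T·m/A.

For a circular arc, B = μ₀Iφ/(4πR) with φ in radians; here φ = 1.571 rad.
So I = 4πRB/(μ₀φ) = 4π × 0.168 × 5.78×10⁻⁶ / (4π×10⁻⁷ × 1.571) = 6.18 A.

I ≈ 6.18 A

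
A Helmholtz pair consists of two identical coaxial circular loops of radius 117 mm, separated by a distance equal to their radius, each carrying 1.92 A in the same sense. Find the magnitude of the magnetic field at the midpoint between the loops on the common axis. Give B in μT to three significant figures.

B ≈ 14.8 μT

Each loop contributes B = μ₀IR²/[2(R²+z²)^(3/2)] on the axis, with z measured from that loop.
Loop 1 (z = 0.0585 m): B₁ = 7.38×10⁻⁶ T. Loop 2 (z = 0.0585 m): B₂ = 7.38×10⁻⁶ T.
The fields add: B = B₁ + B₂ = 1.48×10⁻⁵ T.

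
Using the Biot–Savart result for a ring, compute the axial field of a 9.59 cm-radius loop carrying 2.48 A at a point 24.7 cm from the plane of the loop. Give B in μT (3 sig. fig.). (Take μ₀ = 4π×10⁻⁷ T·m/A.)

B ≈ 0.770 μT

On the axis of a circular loop, B = μ₀IR² / [2(R²+z²)^(3/2)].
R² + z² = (0.0959)² + (0.247)² = 0.07021 m², and (R²+z²)^(3/2) = 1.86×10⁻² m³.
B = (4π×10⁻⁷ × 2.48 × 0.009197) / (2 × 1.86×10⁻²) = 7.70×10⁻⁷ T.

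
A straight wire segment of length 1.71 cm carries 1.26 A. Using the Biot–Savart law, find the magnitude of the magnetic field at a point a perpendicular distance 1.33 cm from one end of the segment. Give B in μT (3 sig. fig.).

B ≈ 7.48 μT

For a finite straight segment, B = (μ₀I/4πd)(sinθ₁ + sinθ₂), where θ₁, θ₂ are the angles from the perpendicular to each end.
The perpendicular foot is at one end, so the two end-offsets along the wire are 0 and L = 0.0171 m.
sinθ₁ = 0/√(0²+0.0133²) = 0.0000; sinθ₂ = 0.0171/√(0.0171²+0.0133²) = 0.7894.
B = (4π×10⁻⁷ × 1.26) / (4π × 0.0133) × (0.0000 + 0.7894) = 7.48×10⁻⁶ T.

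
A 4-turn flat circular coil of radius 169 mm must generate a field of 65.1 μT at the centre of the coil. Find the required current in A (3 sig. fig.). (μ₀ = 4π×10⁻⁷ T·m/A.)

I ≈ 4.38 A

For an N-turn coil, B = Nμ₀I/(2R) with R = 0.169 m, so I = 2RB/(Nμ₀) = 2 × 0.169 × 6.51×10⁻⁵ / (4 × 4π×10⁻⁷) = 4.38 A.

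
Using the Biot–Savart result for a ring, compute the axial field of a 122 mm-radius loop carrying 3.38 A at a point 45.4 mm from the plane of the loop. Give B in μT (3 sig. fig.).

On the axis of a circular loop, B = μ₀IR² / [2(R²+z²)^(3/2)].
R² + z² = (0.122)² + (0.0454)² = 0.01695 m², and (R²+z²)^(3/2) = 2.21×10⁻³ m³.
B = (4π×10⁻⁷ × 3.38 × 0.01488) / (2 × 2.21×10⁻³) = 1.43×10⁻⁵ T.

B ≈ 14.3 μT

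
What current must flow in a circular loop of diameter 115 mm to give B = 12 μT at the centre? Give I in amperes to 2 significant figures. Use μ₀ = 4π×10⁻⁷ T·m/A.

At the centre of a circular loop B = μ₀I/(2R), so I = 2RB/μ₀.
With R = 0.0575 m, I = 2 × 0.0575 × 1.20×10⁻⁵ / (4π×10⁻⁷) = 1.10 A.

I ≈ 1.1 A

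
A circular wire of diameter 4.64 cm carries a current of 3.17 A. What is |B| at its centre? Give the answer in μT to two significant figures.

At the centre of a circular loop the Biot–Savart law gives B = μ₀I/(2R) (so R = 0.0232 m).
B = (4π×10⁻⁷ × 3.17) / (2 × 0.0232) = 8.59×10⁻⁵ T.

B ≈ 86 μT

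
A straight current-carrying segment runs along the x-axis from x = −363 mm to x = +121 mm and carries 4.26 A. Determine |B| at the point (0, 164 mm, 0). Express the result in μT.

For a finite straight segment, B = (μ₀I/4πd)(sinθ₁ + sinθ₂), where θ₁, θ₂ are the angles from the perpendicular to each end.
The perpendicular distance is d = 0.164 m; the end-offsets along the wire are a = 0.363 m and b = 0.121 m.
sinθ₁ = 0.363/√(0.363²+0.164²) = 0.9113; sinθ₂ = 0.121/√(0.121²+0.164²) = 0.5937.
B = (4π×10⁻⁷ × 4.26) / (4π × 0.164) × (0.9113 + 0.5937) = 3.91×10⁻⁶ T.

B ≈ 3.91 μT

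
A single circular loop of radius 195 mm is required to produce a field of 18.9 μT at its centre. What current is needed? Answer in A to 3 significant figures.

At the centre of a circular loop B = μ₀I/(2R), so I = 2RB/μ₀.
With R = 0.195 m, I = 2 × 0.195 × 1.89×10⁻⁵ / (4π×10⁻⁷) = 5.87 A.

I ≈ 5.87 A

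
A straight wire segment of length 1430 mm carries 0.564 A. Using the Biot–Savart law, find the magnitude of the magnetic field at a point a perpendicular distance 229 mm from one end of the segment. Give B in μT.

B ≈ 0.243 μT

For a finite straight segment, B = (μ₀I/4πd)(sinθ₁ + sinθ₂), where θ₁, θ₂ are the angles from the perpendicular to each end.
The perpendicular foot is at one end, so the two end-offsets along the wire are 0 and L = 1.43 m.
sinθ₁ = 0/√(0²+0.229²) = 0.0000; sinθ₂ = 1.43/√(1.43²+0.229²) = 0.9874.
B = (4π×10⁻⁷ × 0.564) / (4π × 0.229) × (0.0000 + 0.9874) = 2.43×10⁻⁷ T.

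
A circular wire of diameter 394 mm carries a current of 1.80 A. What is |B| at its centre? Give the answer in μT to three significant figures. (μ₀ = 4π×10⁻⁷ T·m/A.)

At the centre of a circular loop the Biot–Savart law gives B = μ₀I/(2R) (so R = 0.197 m).
B = (4π×10⁻⁷ × 1.80) / (2 × 0.197) = 5.74×10⁻⁶ T.

B ≈ 5.74 μT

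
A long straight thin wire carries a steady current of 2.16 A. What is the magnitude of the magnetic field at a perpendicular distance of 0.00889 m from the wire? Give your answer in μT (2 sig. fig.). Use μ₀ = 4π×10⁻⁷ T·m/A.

B ≈ 49 μT

For an infinitely long straight wire, B = μ₀I/(2πd).
B = (4π×10⁻⁷ × 2.16) / (2π × 0.00889) = 4.86×10⁻⁵ T.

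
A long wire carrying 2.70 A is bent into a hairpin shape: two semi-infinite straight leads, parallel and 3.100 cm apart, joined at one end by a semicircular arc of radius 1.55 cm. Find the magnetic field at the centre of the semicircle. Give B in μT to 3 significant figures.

The semicircular arc contributes B_arc = μ₀I·π/(4πR) = μ₀I/(4R) = 5.47×10⁻⁵ T.
Each semi-infinite lead is at perpendicular distance R = 0.0155 m from the centre, with the perpendicular foot at its near end, so it contributes μ₀I/(4πR); both point the same way, together 3.48×10⁻⁵ T.
Arc and leads all point the same direction: B = 5.47×10⁻⁵ + 3.48×10⁻⁵ = 8.96×10⁻⁵ T.

B ≈ 89.6 μT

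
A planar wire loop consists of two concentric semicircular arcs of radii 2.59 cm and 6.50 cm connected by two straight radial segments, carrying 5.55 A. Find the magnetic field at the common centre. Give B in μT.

The radial connectors point toward the centre, so dl × r̂ = 0 and they contribute nothing.
Each semicircle gives μ₀I/(4R): inner arc 6.73×10⁻⁵ T, outer arc 2.68×10⁻⁵ T.
The two arcs carry current in opposite angular senses, so their fields oppose: B = |6.73×10⁻⁵ − 2.68×10⁻⁵| = 4.05×10⁻⁵ T.

B ≈ 40.5 μT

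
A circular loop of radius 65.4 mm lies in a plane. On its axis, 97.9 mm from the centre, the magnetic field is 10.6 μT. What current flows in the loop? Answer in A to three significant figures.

I ≈ 6.44 A

On the axis of a loop, B = μ₀IR²/[2(R²+z²)^(3/2)], so I = 2B(R²+z²)^(3/2)/(μ₀R²).
R² + z² = 0.004277 + 0.009584 = 0.01386 m²; raised to 3/2 gives 1.63×10⁻³ m³.
I = 2 × 1.06×10⁻⁵ × 1.63×10⁻³ / (1.26×10⁻⁶ × 0.004277) = 6.44 A.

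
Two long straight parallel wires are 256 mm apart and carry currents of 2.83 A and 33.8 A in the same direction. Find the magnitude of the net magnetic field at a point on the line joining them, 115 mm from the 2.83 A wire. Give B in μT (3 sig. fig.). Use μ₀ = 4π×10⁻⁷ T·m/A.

B ≈ 43.0 μT

Each long wire gives B = μ₀I/(2πd). Distances are d₁ = 0.115 m and d₂ = 0.141 m.
B₁ = 4.92×10⁻⁶ T, B₂ = 4.79×10⁻⁵ T.
Between parallel currents the two contributions point in opposite directions, so they subtract. B = |B₁ − B₂| = |4.92×10⁻⁶ − 4.79×10⁻⁵| = 4.30×10⁻⁵ T.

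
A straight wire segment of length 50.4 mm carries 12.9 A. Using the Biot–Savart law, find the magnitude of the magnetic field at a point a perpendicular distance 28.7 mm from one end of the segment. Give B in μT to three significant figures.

B ≈ 39.1 μT

For a finite straight segment, B = (μ₀I/4πd)(sinθ₁ + sinθ₂), where θ₁, θ₂ are the angles from the perpendicular to each end.
The perpendicular foot is at one end, so the two end-offsets along the wire are 0 and L = 0.0504 m.
sinθ₁ = 0/√(0²+0.0287²) = 0.0000; sinθ₂ = 0.0504/√(0.0504²+0.0287²) = 0.8690.
B = (4π×10⁻⁷ × 12.9) / (4π × 0.0287) × (0.0000 + 0.8690) = 3.91×10⁻⁵ T.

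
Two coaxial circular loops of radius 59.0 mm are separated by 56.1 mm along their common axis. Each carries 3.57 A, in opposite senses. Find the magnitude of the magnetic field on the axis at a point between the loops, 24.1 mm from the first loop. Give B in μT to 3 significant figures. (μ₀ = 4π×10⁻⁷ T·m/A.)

Each loop contributes B = μ₀IR²/[2(R²+z²)^(3/2)] on the axis, with z measured from that loop.
Loop 1 (z = 0.0241 m): B₁ = 3.02×10⁻⁵ T. Loop 2 (z = 0.032 m): B₂ = 2.58×10⁻⁵ T.
The fields oppose: B = |B₁ − B₂| = 4.34×10⁻⁶ T.

B ≈ 4.34 μT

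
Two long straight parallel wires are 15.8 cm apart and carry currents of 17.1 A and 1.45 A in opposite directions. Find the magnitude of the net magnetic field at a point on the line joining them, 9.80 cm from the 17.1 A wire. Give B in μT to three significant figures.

Each long wire gives B = μ₀I/(2πd). Distances are d₁ = 0.098 m and d₂ = 0.06 m.
B₁ = 3.49×10⁻⁵ T, B₂ = 4.83×10⁻⁶ T.
Between antiparallel currents both contributions point the same way, so they add. B = B₁ + B₂ = 3.49×10⁻⁵ + 4.83×10⁻⁶ = 3.97×10⁻⁵ T.

B ≈ 39.7 μT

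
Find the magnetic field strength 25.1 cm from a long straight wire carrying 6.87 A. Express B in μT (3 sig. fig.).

For an infinitely long straight wire, B = μ₀I/(2πd).
B = (4π×10⁻⁷ × 6.87) / (2π × 0.251) = 5.47×10⁻⁶ T.

B ≈ 5.47 μT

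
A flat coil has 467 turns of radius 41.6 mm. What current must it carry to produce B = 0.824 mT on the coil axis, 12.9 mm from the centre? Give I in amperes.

For an N-turn coil, B = Nμ₀IR²/[2(R²+z²)^(3/2)] with R = 0.0416 m, z = 0.0129 m, so I = 2B(R²+z²)^(3/2)/(Nμ₀R²) = 2 × 8.24×10⁻⁴ × 8.26×10⁻⁵ / (467 × 4π×10⁻⁷ × 0.001731) = 0.134 A.

I ≈ 0.134 A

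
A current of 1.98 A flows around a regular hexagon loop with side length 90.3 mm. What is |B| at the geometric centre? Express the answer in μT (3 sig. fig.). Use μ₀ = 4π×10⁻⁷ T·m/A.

B ≈ 15.2 μT

Each side is a finite straight segment at perpendicular distance d = a/(2 tan(π/6)) = 0.0782 m from the centre, with end-angles ±π/6.
One side contributes B₁ = (μ₀I/4πd)·2 sin(π/6) = 2.53×10⁻⁶ T.
All 6 sides add in the same direction: B = 6 × 2.53×10⁻⁶ = 1.52×10⁻⁵ T.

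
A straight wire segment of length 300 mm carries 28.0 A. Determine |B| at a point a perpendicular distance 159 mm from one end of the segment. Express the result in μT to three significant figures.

B ≈ 15.6 μT

For a finite straight segment, B = (μ₀I/4πd)(sinθ₁ + sinθ₂), where θ₁, θ₂ are the angles from the perpendicular to each end.
The perpendicular foot is at one end, so the two end-offsets along the wire are 0 and L = 0.3 m.
sinθ₁ = 0/√(0²+0.159²) = 0.0000; sinθ₂ = 0.3/√(0.3²+0.159²) = 0.8836.
B = (4π×10⁻⁷ × 28.0) / (4π × 0.159) × (0.0000 + 0.8836) = 1.56×10⁻⁵ T.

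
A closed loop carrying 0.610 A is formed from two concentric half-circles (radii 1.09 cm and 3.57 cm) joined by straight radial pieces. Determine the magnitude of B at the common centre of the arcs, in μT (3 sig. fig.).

B ≈ 12.2 μT

The radial connectors point toward the centre, so dl × r̂ = 0 and they contribute nothing.
Each semicircle gives μ₀I/(4R): inner arc 1.76×10⁻⁵ T, outer arc 5.37×10⁻⁶ T.
The two arcs carry current in opposite angular senses, so their fields oppose: B = |1.76×10⁻⁵ − 5.37×10⁻⁶| = 1.22×10⁻⁵ T.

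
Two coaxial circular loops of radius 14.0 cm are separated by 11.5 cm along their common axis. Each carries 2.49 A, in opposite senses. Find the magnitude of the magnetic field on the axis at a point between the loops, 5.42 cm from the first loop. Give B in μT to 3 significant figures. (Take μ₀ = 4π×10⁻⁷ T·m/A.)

Each loop contributes B = μ₀IR²/[2(R²+z²)^(3/2)] on the axis, with z measured from that loop.
Loop 1 (z = 0.0542 m): B₁ = 9.06×10⁻⁶ T. Loop 2 (z = 0.0608 m): B₂ = 8.62×10⁻⁶ T.
The fields oppose: B = |B₁ − B₂| = 4.39×10⁻⁷ T.

B ≈ 0.439 μT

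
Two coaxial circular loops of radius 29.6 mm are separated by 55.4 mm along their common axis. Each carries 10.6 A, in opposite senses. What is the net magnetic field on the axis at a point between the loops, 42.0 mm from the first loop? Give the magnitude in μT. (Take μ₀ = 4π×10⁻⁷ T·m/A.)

B ≈ 127 μT

Each loop contributes B = μ₀IR²/[2(R²+z²)^(3/2)] on the axis, with z measured from that loop.
Loop 1 (z = 0.042 m): B₁ = 4.30×10⁻⁵ T. Loop 2 (z = 0.0134 m): B₂ = 1.70×10⁻⁴ T.
The fields oppose: B = |B₁ − B₂| = 1.27×10⁻⁴ T.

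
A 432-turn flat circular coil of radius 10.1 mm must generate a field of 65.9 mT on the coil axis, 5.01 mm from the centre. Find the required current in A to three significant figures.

For an N-turn coil, B = Nμ₀IR²/[2(R²+z²)^(3/2)] with R = 0.0101 m, z = 0.00501 m, so I = 2B(R²+z²)^(3/2)/(Nμ₀R²) = 2 × 6.59×10⁻² × 1.43×10⁻⁶ / (432 × 4π×10⁻⁷ × 0.000102) = 3.41 A.

I ≈ 3.41 A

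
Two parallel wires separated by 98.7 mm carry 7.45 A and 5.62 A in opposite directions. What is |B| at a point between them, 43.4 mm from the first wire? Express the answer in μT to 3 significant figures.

B ≈ 54.7 μT

Each long wire gives B = μ₀I/(2πd). Distances are d₁ = 0.0434 m and d₂ = 0.0553 m.
B₁ = 3.43×10⁻⁵ T, B₂ = 2.03×10⁻⁵ T.
Between antiparallel currents both contributions point the same way, so they add. B = B₁ + B₂ = 3.43×10⁻⁵ + 2.03×10⁻⁵ = 5.47×10⁻⁵ T.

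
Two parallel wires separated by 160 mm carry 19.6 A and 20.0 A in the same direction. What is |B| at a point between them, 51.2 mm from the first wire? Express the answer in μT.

B ≈ 39.8 μT

Each long wire gives B = μ₀I/(2πd). Distances are d₁ = 0.0512 m and d₂ = 0.1088 m.
B₁ = 7.66×10⁻⁵ T, B₂ = 3.68×10⁻⁵ T.
Between parallel currents the two contributions point in opposite directions, so they subtract. B = |B₁ − B₂| = |7.66×10⁻⁵ − 3.68×10⁻⁵| = 3.98×10⁻⁵ T.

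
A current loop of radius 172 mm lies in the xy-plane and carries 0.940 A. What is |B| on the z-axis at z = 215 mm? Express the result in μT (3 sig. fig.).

On the axis of a circular loop, B = μ₀IR² / [2(R²+z²)^(3/2)].
R² + z² = (0.172)² + (0.215)² = 0.07581 m², and (R²+z²)^(3/2) = 2.09×10⁻² m³.
B = (4π×10⁻⁷ × 0.940 × 0.02958) / (2 × 2.09×10⁻²) = 8.37×10⁻⁷ T.

B ≈ 0.837 μT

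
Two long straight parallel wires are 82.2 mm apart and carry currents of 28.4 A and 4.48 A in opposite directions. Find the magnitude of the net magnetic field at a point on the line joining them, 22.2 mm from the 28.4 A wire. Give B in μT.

Each long wire gives B = μ₀I/(2πd). Distances are d₁ = 0.0222 m and d₂ = 0.06 m.
B₁ = 2.56×10⁻⁴ T, B₂ = 1.49×10⁻⁵ T.
Between antiparallel currents both contributions point the same way, so they add. B = B₁ + B₂ = 2.56×10⁻⁴ + 1.49×10⁻⁵ = 2.71×10⁻⁴ T.

B ≈ 271 μT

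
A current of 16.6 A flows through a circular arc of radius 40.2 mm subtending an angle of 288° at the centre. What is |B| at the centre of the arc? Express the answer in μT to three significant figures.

The Biot–Savart field of a circular arc at its centre is B = μ₀Iφ/(4πR), with φ = 5.027 rad.
B = (4π×10⁻⁷ × 16.6 × 5.027) / (4π × 0.0402) = 2.08×10⁻⁴ T.

B ≈ 208 μT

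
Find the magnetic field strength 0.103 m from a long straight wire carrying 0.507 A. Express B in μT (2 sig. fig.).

B ≈ 0.98 μT

For an infinitely long straight wire, B = μ₀I/(2πd).
B = (4π×10⁻⁷ × 0.507) / (2π × 0.103) = 9.84×10⁻⁷ T.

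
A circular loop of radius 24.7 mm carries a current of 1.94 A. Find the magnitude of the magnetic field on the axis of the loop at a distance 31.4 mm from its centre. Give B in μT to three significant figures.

B ≈ 11.7 μT

On the axis of a circular loop, B = μ₀IR² / [2(R²+z²)^(3/2)].
R² + z² = (0.0247)² + (0.0314)² = 0.001596 m², and (R²+z²)^(3/2) = 6.38×10⁻⁵ m³.
B = (4π×10⁻⁷ × 1.94 × 0.0006101) / (2 × 6.38×10⁻⁵) = 1.17×10⁻⁵ T.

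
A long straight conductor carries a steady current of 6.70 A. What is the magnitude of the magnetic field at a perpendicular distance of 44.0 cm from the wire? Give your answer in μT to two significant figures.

B ≈ 3.0 μT

For an infinitely long straight wire, B = μ₀I/(2πd).
B = (4π×10⁻⁷ × 6.70) / (2π × 0.44) = 3.05×10⁻⁶ T.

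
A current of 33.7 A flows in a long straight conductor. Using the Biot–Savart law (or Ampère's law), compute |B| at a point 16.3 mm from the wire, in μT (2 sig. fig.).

For an infinitely long straight wire, B = μ₀I/(2πd).
B = (4π×10⁻⁷ × 33.7) / (2π × 0.0163) = 4.13×10⁻⁴ T.

B ≈ 410 μT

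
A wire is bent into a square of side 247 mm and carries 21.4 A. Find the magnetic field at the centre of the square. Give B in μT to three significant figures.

Each side is a finite straight segment at perpendicular distance d = a/(2 tan(π/4)) = 0.1235 m from the centre, with end-angles ±π/4.
One side contributes B₁ = (μ₀I/4πd)·2 sin(π/4) = 2.45×10⁻⁵ T.
All 4 sides add in the same direction: B = 4 × 2.45×10⁻⁵ = 9.80×10⁻⁵ T.

B ≈ 98.0 μT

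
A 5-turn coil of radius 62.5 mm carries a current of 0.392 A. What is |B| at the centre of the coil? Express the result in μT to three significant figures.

B ≈ 19.7 μT

For an N-turn flat coil, B = Nμ₀I/(2R) with R = 0.0625 m.
B = 5 × 3.94×10⁻⁶ T = 1.97×10⁻⁵ T.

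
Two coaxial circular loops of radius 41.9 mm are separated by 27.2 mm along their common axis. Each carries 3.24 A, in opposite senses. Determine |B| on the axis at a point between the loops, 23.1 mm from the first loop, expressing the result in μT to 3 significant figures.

B ≈ 15.3 μT

Each loop contributes B = μ₀IR²/[2(R²+z²)^(3/2)] on the axis, with z measured from that loop.
Loop 1 (z = 0.0231 m): B₁ = 3.26×10⁻⁵ T. Loop 2 (z = 0.0041 m): B₂ = 4.79×10⁻⁵ T.
The fields oppose: B = |B₁ − B₂| = 1.53×10⁻⁵ T.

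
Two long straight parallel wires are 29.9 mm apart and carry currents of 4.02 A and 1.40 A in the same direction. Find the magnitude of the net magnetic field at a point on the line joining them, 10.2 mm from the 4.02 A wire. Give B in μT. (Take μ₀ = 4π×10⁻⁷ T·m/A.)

B ≈ 64.6 μT

Each long wire gives B = μ₀I/(2πd). Distances are d₁ = 0.0102 m and d₂ = 0.0197 m.
B₁ = 7.88×10⁻⁵ T, B₂ = 1.42×10⁻⁵ T.
Between parallel currents the two contributions point in opposite directions, so they subtract. B = |B₁ − B₂| = |7.88×10⁻⁵ − 1.42×10⁻⁵| = 6.46×10⁻⁵ T.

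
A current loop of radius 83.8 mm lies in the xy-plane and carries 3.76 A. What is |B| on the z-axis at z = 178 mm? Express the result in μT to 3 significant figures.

B ≈ 2.18 μT

On the axis of a circular loop, B = μ₀IR² / [2(R²+z²)^(3/2)].
R² + z² = (0.0838)² + (0.178)² = 0.03871 m², and (R²+z²)^(3/2) = 7.62×10⁻³ m³.
B = (4π×10⁻⁷ × 3.76 × 0.007022) / (2 × 7.62×10⁻³) = 2.18×10⁻⁶ T.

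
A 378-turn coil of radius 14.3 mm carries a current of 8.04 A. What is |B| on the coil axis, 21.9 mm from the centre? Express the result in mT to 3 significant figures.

B ≈ 21.8 mT

For an N-turn flat coil, B = Nμ₀IR²/[2(R²+z²)^(3/2)] with R = 0.0143 m, z = 0.0219 m.
B = 378 × 5.77×10⁻⁵ T = 2.18×10⁻² T.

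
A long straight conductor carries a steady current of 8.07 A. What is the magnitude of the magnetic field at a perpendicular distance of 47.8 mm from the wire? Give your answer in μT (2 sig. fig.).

B ≈ 34 μT

For an infinitely long straight wire, B = μ₀I/(2πd).
B = (4π×10⁻⁷ × 8.07) / (2π × 0.0478) = 3.38×10⁻⁵ T.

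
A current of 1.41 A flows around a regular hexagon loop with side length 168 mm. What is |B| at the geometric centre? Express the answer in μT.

B ≈ 5.81 μT

Each side is a finite straight segment at perpendicular distance d = a/(2 tan(π/6)) = 0.1455 m from the centre, with end-angles ±π/6.
One side contributes B₁ = (μ₀I/4πd)·2 sin(π/6) = 9.69×10⁻⁷ T.
All 6 sides add in the same direction: B = 6 × 9.69×10⁻⁷ = 5.81×10⁻⁶ T.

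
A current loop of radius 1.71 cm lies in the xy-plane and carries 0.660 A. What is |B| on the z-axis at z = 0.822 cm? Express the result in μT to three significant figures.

On the axis of a circular loop, B = μ₀IR² / [2(R²+z²)^(3/2)].
R² + z² = (0.0171)² + (0.00822)² = 0.00036 m², and (R²+z²)^(3/2) = 6.83×10⁻⁶ m³.
B = (4π×10⁻⁷ × 0.660 × 0.0002924) / (2 × 6.83×10⁻⁶) = 1.78×10⁻⁵ T.

B ≈ 17.8 μT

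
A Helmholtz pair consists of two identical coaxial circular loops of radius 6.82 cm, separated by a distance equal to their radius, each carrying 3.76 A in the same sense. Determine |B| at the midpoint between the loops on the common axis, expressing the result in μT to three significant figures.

Each loop contributes B = μ₀IR²/[2(R²+z²)^(3/2)] on the axis, with z measured from that loop.
Loop 1 (z = 0.0341 m): B₁ = 2.48×10⁻⁵ T. Loop 2 (z = 0.0341 m): B₂ = 2.48×10⁻⁵ T.
The fields add: B = B₁ + B₂ = 4.96×10⁻⁵ T.

B ≈ 49.6 μT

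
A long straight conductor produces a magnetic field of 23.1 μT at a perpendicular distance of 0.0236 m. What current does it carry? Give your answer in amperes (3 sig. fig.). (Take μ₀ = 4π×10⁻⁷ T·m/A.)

I ≈ 2.73 A

For a long straight wire B = μ₀I/(2πd), so I = 2πdB/μ₀.
I = 2π × 0.0236 × 2.31×10⁻⁵ / (4π×10⁻⁷) = 2.73 A.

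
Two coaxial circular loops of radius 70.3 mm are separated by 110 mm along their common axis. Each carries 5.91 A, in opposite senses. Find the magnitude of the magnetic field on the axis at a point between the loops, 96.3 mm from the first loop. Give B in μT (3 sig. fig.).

B ≈ 39.1 μT

Each loop contributes B = μ₀IR²/[2(R²+z²)^(3/2)] on the axis, with z measured from that loop.
Loop 1 (z = 0.0963 m): B₁ = 1.08×10⁻⁵ T. Loop 2 (z = 0.0137 m): B₂ = 4.99×10⁻⁵ T.
The fields oppose: B = |B₁ − B₂| = 3.91×10⁻⁵ T.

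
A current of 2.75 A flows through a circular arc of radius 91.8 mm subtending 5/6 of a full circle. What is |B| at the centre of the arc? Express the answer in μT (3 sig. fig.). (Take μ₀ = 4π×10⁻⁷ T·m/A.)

The Biot–Savart field of a circular arc at its centre is B = μ₀Iφ/(4πR), with φ = 5.236 rad.
B = (4π×10⁻⁷ × 2.75 × 5.236) / (4π × 0.0918) = 1.57×10⁻⁵ T.

B ≈ 15.7 μT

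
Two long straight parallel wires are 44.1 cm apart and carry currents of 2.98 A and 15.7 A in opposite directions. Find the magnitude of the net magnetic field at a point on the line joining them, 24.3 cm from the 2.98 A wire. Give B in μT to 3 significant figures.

Each long wire gives B = μ₀I/(2πd). Distances are d₁ = 0.243 m and d₂ = 0.198 m.
B₁ = 2.45×10⁻⁶ T, B₂ = 1.59×10⁻⁵ T.
Between antiparallel currents both contributions point the same way, so they add. B = B₁ + B₂ = 2.45×10⁻⁶ + 1.59×10⁻⁵ = 1.83×10⁻⁵ T.

B ≈ 18.3 μT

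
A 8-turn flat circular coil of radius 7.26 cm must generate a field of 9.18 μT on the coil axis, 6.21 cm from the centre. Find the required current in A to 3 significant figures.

For an N-turn coil, B = Nμ₀IR²/[2(R²+z²)^(3/2)] with R = 0.0726 m, z = 0.0621 m, so I = 2B(R²+z²)^(3/2)/(Nμ₀R²) = 2 × 9.18×10⁻⁶ × 8.72×10⁻⁴ / (8 × 4π×10⁻⁷ × 0.005271) = 0.302 A.

I ≈ 0.302 A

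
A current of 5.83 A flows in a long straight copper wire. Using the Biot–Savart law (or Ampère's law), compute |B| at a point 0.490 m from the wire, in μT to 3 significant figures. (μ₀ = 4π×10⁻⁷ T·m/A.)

B ≈ 2.38 μT

For an infinitely long straight wire, B = μ₀I/(2πd).
B = (4π×10⁻⁷ × 5.83) / (2π × 0.49) = 2.38×10⁻⁶ T.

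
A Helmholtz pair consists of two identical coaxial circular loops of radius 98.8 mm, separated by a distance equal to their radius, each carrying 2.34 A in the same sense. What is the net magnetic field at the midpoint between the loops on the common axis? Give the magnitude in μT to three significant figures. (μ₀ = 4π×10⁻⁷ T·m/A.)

B ≈ 21.3 μT

Each loop contributes B = μ₀IR²/[2(R²+z²)^(3/2)] on the axis, with z measured from that loop.
Loop 1 (z = 0.0494 m): B₁ = 1.06×10⁻⁵ T. Loop 2 (z = 0.0494 m): B₂ = 1.06×10⁻⁵ T.
The fields add: B = B₁ + B₂ = 2.13×10⁻⁵ T.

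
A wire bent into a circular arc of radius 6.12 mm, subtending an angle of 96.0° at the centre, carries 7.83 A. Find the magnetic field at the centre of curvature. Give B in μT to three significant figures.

B ≈ 214 μT

The Biot–Savart field of a circular arc at its centre is B = μ₀Iφ/(4πR), with φ = 1.676 rad.
B = (4π×10⁻⁷ × 7.83 × 1.676) / (4π × 0.00612) = 2.14×10⁻⁴ T.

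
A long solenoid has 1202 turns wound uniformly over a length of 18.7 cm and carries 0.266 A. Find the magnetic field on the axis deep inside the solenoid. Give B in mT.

B ≈ 2.15 mT

Inside a long solenoid, B = μ₀nI with n = 6428 turns/m.
B = 4π×10⁻⁷ × 6428 × 0.266 = 2.15×10⁻³ T.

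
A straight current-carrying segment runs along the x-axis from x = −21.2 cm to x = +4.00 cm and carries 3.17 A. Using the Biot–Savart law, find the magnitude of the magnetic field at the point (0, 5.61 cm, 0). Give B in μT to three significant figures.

For a finite straight segment, B = (μ₀I/4πd)(sinθ₁ + sinθ₂), where θ₁, θ₂ are the angles from the perpendicular to each end.
The perpendicular distance is d = 0.0561 m; the end-offsets along the wire are a = 0.212 m and b = 0.04 m.
sinθ₁ = 0.212/√(0.212²+0.0561²) = 0.9667; sinθ₂ = 0.04/√(0.04²+0.0561²) = 0.5806.
B = (4π×10⁻⁷ × 3.17) / (4π × 0.0561) × (0.9667 + 0.5806) = 8.74×10⁻⁶ T.

B ≈ 8.74 μT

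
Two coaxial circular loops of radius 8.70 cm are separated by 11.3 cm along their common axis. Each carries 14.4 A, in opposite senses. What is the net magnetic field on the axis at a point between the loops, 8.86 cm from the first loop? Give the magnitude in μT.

Each loop contributes B = μ₀IR²/[2(R²+z²)^(3/2)] on the axis, with z measured from that loop.
Loop 1 (z = 0.0886 m): B₁ = 3.58×10⁻⁵ T. Loop 2 (z = 0.0244 m): B₂ = 9.28×10⁻⁵ T.
The fields oppose: B = |B₁ − B₂| = 5.71×10⁻⁵ T.

B ≈ 57.1 μT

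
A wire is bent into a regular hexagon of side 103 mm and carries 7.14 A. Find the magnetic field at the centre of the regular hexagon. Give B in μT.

B ≈ 48.0 μT

Each side is a finite straight segment at perpendicular distance d = a/(2 tan(π/6)) = 0.0892 m from the centre, with end-angles ±π/6.
One side contributes B₁ = (μ₀I/4πd)·2 sin(π/6) = 8.00×10⁻⁶ T.
All 6 sides add in the same direction: B = 6 × 8.00×10⁻⁶ = 4.80×10⁻⁵ T.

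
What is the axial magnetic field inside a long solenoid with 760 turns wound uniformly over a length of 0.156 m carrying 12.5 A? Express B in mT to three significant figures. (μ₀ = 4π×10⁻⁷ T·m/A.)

B ≈ 76.5 mT

Inside a long solenoid, B = μ₀nI with n = 4872 turns/m.
B = 4π×10⁻⁷ × 4872 × 12.5 = 7.65×10⁻² T.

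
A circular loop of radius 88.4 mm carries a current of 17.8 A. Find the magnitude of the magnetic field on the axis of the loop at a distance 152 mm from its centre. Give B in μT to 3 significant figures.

B ≈ 16.1 μT

On the axis of a circular loop, B = μ₀IR² / [2(R²+z²)^(3/2)].
R² + z² = (0.0884)² + (0.152)² = 0.03092 m², and (R²+z²)^(3/2) = 5.44×10⁻³ m³.
B = (4π×10⁻⁷ × 17.8 × 0.007815) / (2 × 5.44×10⁻³) = 1.61×10⁻⁵ T.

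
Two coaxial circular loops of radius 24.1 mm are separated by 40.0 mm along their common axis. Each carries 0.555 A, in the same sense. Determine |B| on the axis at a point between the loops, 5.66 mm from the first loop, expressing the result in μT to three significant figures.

B ≈ 16.1 μT

Each loop contributes B = μ₀IR²/[2(R²+z²)^(3/2)] on the axis, with z measured from that loop.
Loop 1 (z = 0.00566 m): B₁ = 1.33×10⁻⁵ T. Loop 2 (z = 0.03434 m): B₂ = 2.74×10⁻⁶ T.
The fields add: B = B₁ + B₂ = 1.61×10⁻⁵ T.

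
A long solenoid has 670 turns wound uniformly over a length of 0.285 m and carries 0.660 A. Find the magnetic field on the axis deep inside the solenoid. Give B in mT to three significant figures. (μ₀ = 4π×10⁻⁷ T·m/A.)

B ≈ 1.95 mT

Inside a long solenoid, B = μ₀nI with n = 2351 turns/m.
B = 4π×10⁻⁷ × 2351 × 0.660 = 1.95×10⁻³ T.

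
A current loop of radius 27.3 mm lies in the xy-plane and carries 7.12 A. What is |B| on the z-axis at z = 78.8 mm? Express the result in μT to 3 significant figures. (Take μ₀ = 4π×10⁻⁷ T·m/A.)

B ≈ 5.75 μT

On the axis of a circular loop, B = μ₀IR² / [2(R²+z²)^(3/2)].
R² + z² = (0.0273)² + (0.0788)² = 0.006955 m², and (R²+z²)^(3/2) = 5.80×10⁻⁴ m³.
B = (4π×10⁻⁷ × 7.12 × 0.0007453) / (2 × 5.80×10⁻⁴) = 5.75×10⁻⁶ T.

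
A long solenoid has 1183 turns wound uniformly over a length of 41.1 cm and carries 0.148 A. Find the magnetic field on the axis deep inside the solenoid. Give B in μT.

B ≈ 535 μT

Inside a long solenoid, B = μ₀nI with n = 2878 turns/m.
B = 4π×10⁻⁷ × 2878 × 0.148 = 5.35×10⁻⁴ T.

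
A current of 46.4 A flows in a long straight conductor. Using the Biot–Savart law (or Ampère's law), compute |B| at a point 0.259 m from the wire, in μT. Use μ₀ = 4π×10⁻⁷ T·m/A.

B ≈ 35.8 μT

For an infinitely long straight wire, B = μ₀I/(2πd).
B = (4π×10⁻⁷ × 46.4) / (2π × 0.259) = 3.58×10⁻⁵ T.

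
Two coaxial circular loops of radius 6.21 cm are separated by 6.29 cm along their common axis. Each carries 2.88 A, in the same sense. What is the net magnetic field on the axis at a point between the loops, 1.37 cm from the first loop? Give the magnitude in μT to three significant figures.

Each loop contributes B = μ₀IR²/[2(R²+z²)^(3/2)] on the axis, with z measured from that loop.
Loop 1 (z = 0.0137 m): B₁ = 2.71×10⁻⁵ T. Loop 2 (z = 0.0492 m): B₂ = 1.40×10⁻⁵ T.
The fields add: B = B₁ + B₂ = 4.12×10⁻⁵ T.

B ≈ 41.2 μT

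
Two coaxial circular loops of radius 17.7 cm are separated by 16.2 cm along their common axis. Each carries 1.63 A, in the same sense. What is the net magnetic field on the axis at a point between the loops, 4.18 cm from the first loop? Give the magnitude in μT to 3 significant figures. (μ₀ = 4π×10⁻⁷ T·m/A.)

Each loop contributes B = μ₀IR²/[2(R²+z²)^(3/2)] on the axis, with z measured from that loop.
Loop 1 (z = 0.0418 m): B₁ = 5.33×10⁻⁶ T. Loop 2 (z = 0.1202 m): B₂ = 3.28×10⁻⁶ T.
The fields add: B = B₁ + B₂ = 8.61×10⁻⁶ T.

B ≈ 8.61 μT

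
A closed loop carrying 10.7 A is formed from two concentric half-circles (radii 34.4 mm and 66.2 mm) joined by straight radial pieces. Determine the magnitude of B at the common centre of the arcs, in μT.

The radial connectors point toward the centre, so dl × r̂ = 0 and they contribute nothing.
Each semicircle gives μ₀I/(4R): inner arc 9.77×10⁻⁵ T, outer arc 5.08×10⁻⁵ T.
The two arcs carry current in opposite angular senses, so their fields oppose: B = |9.77×10⁻⁵ − 5.08×10⁻⁵| = 4.69×10⁻⁵ T.

B ≈ 46.9 μT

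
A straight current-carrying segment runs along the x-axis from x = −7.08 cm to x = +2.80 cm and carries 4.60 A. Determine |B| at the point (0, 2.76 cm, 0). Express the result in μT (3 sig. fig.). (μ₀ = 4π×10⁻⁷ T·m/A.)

B ≈ 27.4 μT

For a finite straight segment, B = (μ₀I/4πd)(sinθ₁ + sinθ₂), where θ₁, θ₂ are the angles from the perpendicular to each end.
The perpendicular distance is d = 0.0276 m; the end-offsets along the wire are a = 0.0708 m and b = 0.028 m.
sinθ₁ = 0.0708/√(0.0708²+0.0276²) = 0.9317; sinθ₂ = 0.028/√(0.028²+0.0276²) = 0.7122.
B = (4π×10⁻⁷ × 4.60) / (4π × 0.0276) × (0.9317 + 0.7122) = 2.74×10⁻⁵ T.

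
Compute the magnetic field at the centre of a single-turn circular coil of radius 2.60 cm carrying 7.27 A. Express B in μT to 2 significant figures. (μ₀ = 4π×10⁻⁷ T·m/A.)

B ≈ 180 μT

At the centre of a circular loop the Biot–Savart law gives B = μ₀I/(2R).
B = (4π×10⁻⁷ × 7.27) / (2 × 0.026) = 1.76×10⁻⁴ T.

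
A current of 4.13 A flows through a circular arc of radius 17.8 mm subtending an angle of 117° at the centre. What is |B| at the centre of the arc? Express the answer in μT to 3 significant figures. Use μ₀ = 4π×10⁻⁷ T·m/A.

The Biot–Savart field of a circular arc at its centre is B = μ₀Iφ/(4πR), with φ = 2.042 rad.
B = (4π×10⁻⁷ × 4.13 × 2.042) / (4π × 0.0178) = 4.74×10⁻⁵ T.

B ≈ 47.4 μT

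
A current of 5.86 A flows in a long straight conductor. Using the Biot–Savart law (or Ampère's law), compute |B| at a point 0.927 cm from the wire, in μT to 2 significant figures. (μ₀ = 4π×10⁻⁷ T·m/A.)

B ≈ 130 μT

For an infinitely long straight wire, B = μ₀I/(2πd).
B = (4π×10⁻⁷ × 5.86) / (2π × 0.00927) = 1.26×10⁻⁴ T.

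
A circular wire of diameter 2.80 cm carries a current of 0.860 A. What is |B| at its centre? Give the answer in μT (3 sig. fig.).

B ≈ 38.6 μT

At the centre of a circular loop the Biot–Savart law gives B = μ₀I/(2R) (so R = 0.014 m).
B = (4π×10⁻⁷ × 0.860) / (2 × 0.014) = 3.86×10⁻⁵ T.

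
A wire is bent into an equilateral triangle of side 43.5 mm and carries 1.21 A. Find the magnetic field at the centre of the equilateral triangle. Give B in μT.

Each side is a finite straight segment at perpendicular distance d = a/(2 tan(π/3)) = 0.01256 m from the centre, with end-angles ±π/3.
One side contributes B₁ = (μ₀I/4πd)·2 sin(π/3) = 1.67×10⁻⁵ T.
All 3 sides add in the same direction: B = 3 × 1.67×10⁻⁵ = 5.01×10⁻⁵ T.

B ≈ 50.1 μT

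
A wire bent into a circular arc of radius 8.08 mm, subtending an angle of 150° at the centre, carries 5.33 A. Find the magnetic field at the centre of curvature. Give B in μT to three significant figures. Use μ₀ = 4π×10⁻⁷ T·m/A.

B ≈ 173 μT

The Biot–Savart field of a circular arc at its centre is B = μ₀Iφ/(4πR), with φ = 2.618 rad.
B = (4π×10⁻⁷ × 5.33 × 2.618) / (4π × 0.00808) = 1.73×10⁻⁴ T.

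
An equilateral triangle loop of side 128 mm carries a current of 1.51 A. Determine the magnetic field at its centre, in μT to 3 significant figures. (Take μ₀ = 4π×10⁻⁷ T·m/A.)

B ≈ 21.2 μT

Each side is a finite straight segment at perpendicular distance d = a/(2 tan(π/3)) = 0.03695 m from the centre, with end-angles ±π/3.
One side contributes B₁ = (μ₀I/4πd)·2 sin(π/3) = 7.08×10⁻⁶ T.
All 3 sides add in the same direction: B = 3 × 7.08×10⁻⁶ = 2.12×10⁻⁵ T.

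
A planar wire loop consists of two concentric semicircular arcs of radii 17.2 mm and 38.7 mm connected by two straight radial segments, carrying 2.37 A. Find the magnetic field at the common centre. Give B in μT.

B ≈ 24.0 μT

The radial connectors point toward the centre, so dl × r̂ = 0 and they contribute nothing.
Each semicircle gives μ₀I/(4R): inner arc 4.33×10⁻⁵ T, outer arc 1.92×10⁻⁵ T.
The two arcs carry current in opposite angular senses, so their fields oppose: B = |4.33×10⁻⁵ − 1.92×10⁻⁵| = 2.40×10⁻⁵ T.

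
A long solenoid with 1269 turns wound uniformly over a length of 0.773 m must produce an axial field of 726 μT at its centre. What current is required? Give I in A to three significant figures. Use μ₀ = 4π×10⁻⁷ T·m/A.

Inside a long solenoid B = μ₀nI with n = 1642 m⁻¹, so I = B/(μ₀n).
I = 7.26×10⁻⁴ / (4π×10⁻⁷ × 1642) = 0.352 A.

I ≈ 0.352 A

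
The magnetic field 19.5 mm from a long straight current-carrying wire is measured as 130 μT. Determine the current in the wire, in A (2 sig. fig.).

I ≈ 13 A

For a long straight wire B = μ₀I/(2πd), so I = 2πdB/μ₀.
I = 2π × 0.0195 × 1.30×10⁻⁴ / (4π×10⁻⁷) = 12.7 A.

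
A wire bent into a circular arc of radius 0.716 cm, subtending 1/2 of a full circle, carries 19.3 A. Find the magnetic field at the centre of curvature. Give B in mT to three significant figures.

B ≈ 0.847 mT

The Biot–Savart field of a circular arc at its centre is B = μ₀Iφ/(4πR), with φ = 3.142 rad.
B = (4π×10⁻⁷ × 19.3 × 3.142) / (4π × 0.00716) = 8.47×10⁻⁴ T.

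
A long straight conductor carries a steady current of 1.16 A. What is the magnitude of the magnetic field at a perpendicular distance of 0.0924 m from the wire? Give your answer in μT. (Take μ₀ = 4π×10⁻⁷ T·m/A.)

B ≈ 2.51 μT

For an infinitely long straight wire, B = μ₀I/(2πd).
B = (4π×10⁻⁷ × 1.16) / (2π × 0.0924) = 2.51×10⁻⁶ T.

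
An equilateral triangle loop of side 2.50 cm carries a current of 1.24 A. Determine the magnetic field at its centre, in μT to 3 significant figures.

Each side is a finite straight segment at perpendicular distance d = a/(2 tan(π/3)) = 0.007217 m from the centre, with end-angles ±π/3.
One side contributes B₁ = (μ₀I/4πd)·2 sin(π/3) = 2.98×10⁻⁵ T.
All 3 sides add in the same direction: B = 3 × 2.98×10⁻⁵ = 8.93×10⁻⁵ T.

B ≈ 89.3 μT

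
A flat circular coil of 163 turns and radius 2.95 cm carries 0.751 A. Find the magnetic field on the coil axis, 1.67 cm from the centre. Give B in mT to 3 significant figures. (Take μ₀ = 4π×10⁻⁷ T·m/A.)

For an N-turn flat coil, B = Nμ₀IR²/[2(R²+z²)^(3/2)] with R = 0.0295 m, z = 0.0167 m.
B = 163 × 1.05×10⁻⁵ T = 1.72×10⁻³ T.

B ≈ 1.72 mT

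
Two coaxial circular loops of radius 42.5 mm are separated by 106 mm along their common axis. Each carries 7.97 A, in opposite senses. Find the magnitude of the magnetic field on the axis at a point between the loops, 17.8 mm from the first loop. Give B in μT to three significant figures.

B ≈ 82.8 μT

Each loop contributes B = μ₀IR²/[2(R²+z²)^(3/2)] on the axis, with z measured from that loop.
Loop 1 (z = 0.0178 m): B₁ = 9.25×10⁻⁵ T. Loop 2 (z = 0.0882 m): B₂ = 9.64×10⁻⁶ T.
The fields oppose: B = |B₁ − B₂| = 8.28×10⁻⁵ T.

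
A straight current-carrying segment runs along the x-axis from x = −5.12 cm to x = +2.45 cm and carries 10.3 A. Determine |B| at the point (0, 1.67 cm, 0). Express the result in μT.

For a finite straight segment, B = (μ₀I/4πd)(sinθ₁ + sinθ₂), where θ₁, θ₂ are the angles from the perpendicular to each end.
The perpendicular distance is d = 0.0167 m; the end-offsets along the wire are a = 0.0512 m and b = 0.0245 m.
sinθ₁ = 0.0512/√(0.0512²+0.0167²) = 0.9507; sinθ₂ = 0.0245/√(0.0245²+0.0167²) = 0.8263.
B = (4π×10⁻⁷ × 10.3) / (4π × 0.0167) × (0.9507 + 0.8263) = 1.10×10⁻⁴ T.

B ≈ 110 μT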